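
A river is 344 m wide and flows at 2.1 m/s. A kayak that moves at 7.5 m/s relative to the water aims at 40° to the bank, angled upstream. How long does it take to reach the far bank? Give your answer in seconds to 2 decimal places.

The component of the kayak's velocity perpendicular to the bank is 7.5 × sin 40° = 4.821 m/s.
The flow acts along the bank and has no component across it.
Time = 344 / 4.821 = 71.356 s.

71.36 s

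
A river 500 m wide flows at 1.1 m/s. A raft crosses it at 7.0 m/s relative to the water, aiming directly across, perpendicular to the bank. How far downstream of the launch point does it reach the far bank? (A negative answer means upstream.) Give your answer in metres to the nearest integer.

Perpendicular speed = 7.000 m/s; crossing time = 500 / 7.000 = 71.429 s.
Net downstream speed = 1.100 m/s.
Drift = 1.100 × 71.429 = 78.571 m (downstream).

79 m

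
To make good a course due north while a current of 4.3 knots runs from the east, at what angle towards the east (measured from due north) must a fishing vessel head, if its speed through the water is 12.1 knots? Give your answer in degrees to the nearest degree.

The current pushes perpendicular to the desired track; the heading must have a component into the current equal to 4.3 knots: 12.1 sin θ = 4.3.
sin θ = 0.3554, so θ = 20.816°.

21°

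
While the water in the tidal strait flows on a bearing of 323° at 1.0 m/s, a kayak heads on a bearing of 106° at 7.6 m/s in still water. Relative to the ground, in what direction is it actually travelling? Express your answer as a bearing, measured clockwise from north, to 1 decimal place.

Taking east as x and north as y: velocity relative to the water = (7.306, -2.095) m/s; the water relative to ground = (-0.602, 0.799) m/s.
Velocity relative to ground = (7.306, -2.095) + (-0.602, 0.799) = (6.704, -1.296) m/s.
Bearing = atan2(6.70, -1.30) = 100.94° clockwise from north.

100.9°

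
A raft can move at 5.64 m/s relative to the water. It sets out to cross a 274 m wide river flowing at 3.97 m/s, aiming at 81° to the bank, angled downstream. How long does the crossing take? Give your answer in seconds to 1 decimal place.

49.2 s

The component of the raft's velocity perpendicular to the bank is 5.64 × sin 81° = 5.571 m/s.
The current is parallel to the bank, so it does not affect the crossing time.
Time = 274 / 5.571 = 49.187 s.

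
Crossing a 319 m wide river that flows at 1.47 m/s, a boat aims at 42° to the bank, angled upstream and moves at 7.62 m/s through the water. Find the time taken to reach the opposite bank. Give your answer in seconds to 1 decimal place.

62.6 s

The component of the boat's velocity perpendicular to the bank is 7.62 × sin 42° = 5.099 m/s.
The current is parallel to the bank, so it does not affect the crossing time.
Time = 319 / 5.099 = 62.564 s.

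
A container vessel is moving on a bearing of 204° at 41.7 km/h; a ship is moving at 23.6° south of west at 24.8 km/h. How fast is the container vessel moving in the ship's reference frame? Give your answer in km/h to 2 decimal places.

28.75 km/h

Taking east as x and north as y: container vessel velocity = (-16.961, -38.095) km/h; ship velocity = (-22.726, -9.929) km/h.
Velocity of container vessel relative to ship = (-16.961, -38.095) − (-22.726, -9.929) = (5.765, -28.166) km/h.
Magnitude = |(5.765, -28.166)| = 28.750 km/h.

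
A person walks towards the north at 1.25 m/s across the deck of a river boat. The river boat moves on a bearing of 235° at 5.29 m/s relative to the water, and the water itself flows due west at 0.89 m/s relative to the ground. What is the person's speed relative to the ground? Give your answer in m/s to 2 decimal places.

5.52 m/s

In east/north components (m/s): person relative to river boat = (0.000, 1.250); river boat relative to water = (-4.333, -3.034); water relative to ground = (-0.890, 0.000).
Sum = (-5.223, -1.784) m/s.
Speed = |(-5.223, -1.784)| = 5.520 m/s.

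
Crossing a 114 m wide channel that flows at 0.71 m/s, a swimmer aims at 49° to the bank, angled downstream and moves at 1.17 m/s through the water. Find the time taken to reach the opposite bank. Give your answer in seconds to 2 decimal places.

The component of the swimmer's velocity perpendicular to the bank is 1.17 × sin 49° = 0.883 m/s.
The flow acts along the bank and has no component across it.
Time = 114 / 0.883 = 129.104 s.

129.10 s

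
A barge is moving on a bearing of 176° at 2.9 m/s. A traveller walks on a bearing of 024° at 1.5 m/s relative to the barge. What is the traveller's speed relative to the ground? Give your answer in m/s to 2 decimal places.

1.73 m/s

Taking east as x and north as y: barge velocity = (0.202, -2.893) m/s; traveller velocity relative to barge = (0.610, 1.370) m/s.
Velocity relative to ground = (0.202, -2.893) + (0.610, 1.370) = (0.812, -1.523) m/s.
Speed = |(0.812, -1.523)| = 1.726 m/s.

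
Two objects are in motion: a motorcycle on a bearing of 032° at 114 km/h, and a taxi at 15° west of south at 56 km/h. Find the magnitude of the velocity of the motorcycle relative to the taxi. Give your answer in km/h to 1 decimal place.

168.4 km/h

Taking east as x and north as y: motorcycle velocity = (60.411, 96.677) km/h; taxi velocity = (-14.494, -54.092) km/h.
Velocity of motorcycle relative to taxi = (60.411, 96.677) − (-14.494, -54.092) = (74.905, 150.769) km/h.
Magnitude = |(74.905, 150.769)| = 168.351 km/h.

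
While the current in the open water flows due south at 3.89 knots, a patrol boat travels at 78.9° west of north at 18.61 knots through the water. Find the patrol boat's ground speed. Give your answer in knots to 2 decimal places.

Taking east as x and north as y: velocity relative to the water = (-18.262, 3.583) knots; the water relative to ground = (0.000, -3.890) knots.
Velocity relative to ground = (-18.262, 3.583) + (0.000, -3.890) = (-18.262, -0.307) knots.
Speed = |(-18.262, -0.307)| = 18.264 knots.

18.26 knots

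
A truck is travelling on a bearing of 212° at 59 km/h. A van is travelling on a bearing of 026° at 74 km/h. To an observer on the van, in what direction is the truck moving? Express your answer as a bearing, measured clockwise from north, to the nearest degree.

Taking east as x and north as y: truck velocity = (-31.265, -50.035) km/h; van velocity = (32.439, 66.511) km/h.
Velocity of truck relative to van = (-31.265, -50.035) − (32.439, 66.511) = (-63.705, -116.546) km/h.
Bearing = atan2(-63.70, -116.55) = 208.66° clockwise from north.

209°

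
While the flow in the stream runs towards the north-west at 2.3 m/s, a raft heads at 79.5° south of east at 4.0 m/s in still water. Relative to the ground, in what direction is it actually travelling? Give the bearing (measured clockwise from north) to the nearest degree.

Taking east as x and north as y: velocity relative to the water = (0.729, -3.933) m/s; the water relative to ground = (-1.626, 1.626) m/s.
Velocity relative to ground = (0.729, -3.933) + (-1.626, 1.626) = (-0.897, -2.307) m/s.
Bearing = atan2(-0.90, -2.31) = 201.26° clockwise from north.

201°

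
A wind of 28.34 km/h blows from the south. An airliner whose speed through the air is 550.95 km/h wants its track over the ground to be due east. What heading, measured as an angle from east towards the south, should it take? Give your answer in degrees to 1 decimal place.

2.9°

The wind pushes perpendicular to the desired track; the heading must have a component into the wind equal to 28.34 km/h: 550.95 sin θ = 28.34.
sin θ = 0.0514, so θ = 2.949°.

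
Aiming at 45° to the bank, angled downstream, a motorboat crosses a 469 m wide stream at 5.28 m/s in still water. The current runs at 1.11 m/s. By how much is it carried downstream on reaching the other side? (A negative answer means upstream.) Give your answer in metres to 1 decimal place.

Perpendicular speed = 3.734 m/s; crossing time = 469 / 3.734 = 125.619 s.
Net downstream speed = 4.844 m/s.
Drift = 4.844 × 125.619 = 608.437 m (downstream).

608.4 m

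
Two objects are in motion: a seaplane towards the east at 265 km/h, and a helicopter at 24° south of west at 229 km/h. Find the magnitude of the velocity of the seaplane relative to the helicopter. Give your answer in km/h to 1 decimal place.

483.3 km/h

Taking east as x and north as y: seaplane velocity = (265.000, 0.000) km/h; helicopter velocity = (-209.202, -93.143) km/h.
Velocity of seaplane relative to helicopter = (265.000, 0.000) − (-209.202, -93.143) = (474.202, 93.143) km/h.
Magnitude = |(474.202, 93.143)| = 483.263 km/h.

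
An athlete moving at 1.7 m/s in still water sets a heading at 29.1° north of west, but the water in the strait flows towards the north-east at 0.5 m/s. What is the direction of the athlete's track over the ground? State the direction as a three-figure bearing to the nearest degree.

Taking east as x and north as y: velocity relative to the water = (-1.485, 0.827) m/s; the water relative to ground = (0.354, 0.354) m/s.
Velocity relative to ground = (-1.485, 0.827) + (0.354, 0.354) = (-1.132, 1.180) m/s.
Bearing = atan2(-1.13, 1.18) = 316.20° clockwise from north.

316°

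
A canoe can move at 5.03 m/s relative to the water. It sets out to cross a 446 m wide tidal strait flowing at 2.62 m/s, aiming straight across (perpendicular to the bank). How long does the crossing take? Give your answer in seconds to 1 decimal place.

The component of the canoe's velocity perpendicular to the bank is 5.03 m/s.
The flow acts along the bank and has no component across it.
Time = 446 / 5.030 = 88.668 s.

88.7 s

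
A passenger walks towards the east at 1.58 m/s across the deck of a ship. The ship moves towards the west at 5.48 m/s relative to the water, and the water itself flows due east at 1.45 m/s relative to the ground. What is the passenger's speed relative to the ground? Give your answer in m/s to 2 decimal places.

In east/north components (m/s): passenger relative to ship = (1.580, 0.000); ship relative to water = (-5.480, 0.000); water relative to ground = (1.450, 0.000).
Sum = (-2.450, 0.000) m/s.
Speed = |(-2.450, 0.000)| = 2.450 m/s.

2.45 m/s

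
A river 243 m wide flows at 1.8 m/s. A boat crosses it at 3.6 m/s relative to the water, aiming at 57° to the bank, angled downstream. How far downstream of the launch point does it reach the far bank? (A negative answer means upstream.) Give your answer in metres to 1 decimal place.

Perpendicular speed = 3.019 m/s; crossing time = 243 / 3.019 = 80.485 s.
Net downstream speed = 3.761 m/s.
Drift = 3.761 × 80.485 = 302.678 m (downstream).

302.7 m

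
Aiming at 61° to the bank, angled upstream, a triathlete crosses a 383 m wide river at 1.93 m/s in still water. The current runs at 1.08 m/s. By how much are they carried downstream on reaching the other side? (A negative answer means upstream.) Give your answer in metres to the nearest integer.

Perpendicular speed = 1.688 m/s; crossing time = 383 / 1.688 = 226.894 s.
Net downstream speed = 0.144 m/s.
Drift = 0.144 × 226.894 = 32.745 m (downstream).

33 m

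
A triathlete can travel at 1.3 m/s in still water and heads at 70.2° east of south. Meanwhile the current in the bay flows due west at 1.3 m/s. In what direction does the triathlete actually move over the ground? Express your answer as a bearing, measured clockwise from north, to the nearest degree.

Taking east as x and north as y: velocity relative to the water = (1.223, -0.440) m/s; the water relative to ground = (-1.300, 0.000) m/s.
Velocity relative to ground = (1.223, -0.440) + (-1.300, 0.000) = (-0.077, -0.440) m/s.
Bearing = atan2(-0.08, -0.44) = 189.90° clockwise from north.

190°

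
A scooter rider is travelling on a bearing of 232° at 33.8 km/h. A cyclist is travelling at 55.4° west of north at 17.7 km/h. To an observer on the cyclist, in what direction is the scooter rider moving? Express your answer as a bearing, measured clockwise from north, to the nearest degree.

Taking east as x and north as y: scooter rider velocity = (-26.635, -20.809) km/h; cyclist velocity = (-14.570, 10.051) km/h.
Velocity of scooter rider relative to cyclist = (-26.635, -20.809) − (-14.570, 10.051) = (-12.065, -30.860) km/h.
Bearing = atan2(-12.07, -30.86) = 201.35° clockwise from north.

201°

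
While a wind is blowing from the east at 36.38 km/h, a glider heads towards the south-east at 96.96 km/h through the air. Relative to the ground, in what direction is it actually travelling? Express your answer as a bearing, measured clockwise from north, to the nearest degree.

155°

Taking east as x and north as y: velocity relative to the air = (68.561, -68.561) km/h; the air relative to ground = (-36.380, 0.000) km/h.
Velocity relative to ground = (68.561, -68.561) + (-36.380, 0.000) = (32.181, -68.561) km/h.
Bearing = atan2(32.18, -68.56) = 154.86° clockwise from north.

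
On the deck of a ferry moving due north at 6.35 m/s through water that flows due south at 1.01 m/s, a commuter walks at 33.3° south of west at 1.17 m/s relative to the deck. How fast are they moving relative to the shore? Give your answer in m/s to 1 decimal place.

4.8 m/s

In east/north components (m/s): commuter relative to ferry = (-0.978, -0.642); ferry relative to water = (0.000, 6.350); water relative to ground = (0.000, -1.010).
Sum = (-0.978, 4.698) m/s.
Speed = |(-0.978, 4.698)| = 4.798 m/s.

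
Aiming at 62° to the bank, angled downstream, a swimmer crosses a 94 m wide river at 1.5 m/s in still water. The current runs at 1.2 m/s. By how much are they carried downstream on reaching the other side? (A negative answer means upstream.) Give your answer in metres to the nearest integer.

Perpendicular speed = 1.324 m/s; crossing time = 94 / 1.324 = 70.974 s.
Net downstream speed = 1.904 m/s.
Drift = 1.904 × 70.974 = 135.150 m (downstream).

135 m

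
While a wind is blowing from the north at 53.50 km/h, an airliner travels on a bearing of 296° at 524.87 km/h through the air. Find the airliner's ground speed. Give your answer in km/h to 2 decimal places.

503.72 km/h

Taking east as x and north as y: velocity relative to the air = (-471.750, 230.088) km/h; the air relative to ground = (0.000, -53.500) km/h.
Velocity relative to ground = (-471.750, 230.088) + (0.000, -53.500) = (-471.750, 176.588) km/h.
Speed = |(-471.750, 176.588)| = 503.718 km/h.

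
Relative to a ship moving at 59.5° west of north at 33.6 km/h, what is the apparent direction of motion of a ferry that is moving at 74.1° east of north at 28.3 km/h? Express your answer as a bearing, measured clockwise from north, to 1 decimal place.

Taking east as x and north as y: ferry velocity = (27.217, 7.753) km/h; ship velocity = (-28.951, 17.053) km/h.
Velocity of ferry relative to ship = (27.217, 7.753) − (-28.951, 17.053) = (56.168, -9.300) km/h.
Bearing = atan2(56.17, -9.30) = 99.40° clockwise from north.

099.4°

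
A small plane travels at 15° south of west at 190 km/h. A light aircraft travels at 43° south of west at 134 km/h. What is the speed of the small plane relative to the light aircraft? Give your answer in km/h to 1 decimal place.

95.4 km/h

Taking east as x and north as y: small plane velocity = (-183.526, -49.176) km/h; light aircraft velocity = (-98.001, -91.388) km/h.
Velocity of small plane relative to light aircraft = (-183.526, -49.176) − (-98.001, -91.388) = (-85.525, 42.212) km/h.
Magnitude = |(-85.525, 42.212)| = 95.375 km/h.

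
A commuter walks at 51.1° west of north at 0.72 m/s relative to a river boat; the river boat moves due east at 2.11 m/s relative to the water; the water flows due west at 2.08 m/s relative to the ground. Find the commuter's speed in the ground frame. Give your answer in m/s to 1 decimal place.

0.7 m/s

In east/north components (m/s): commuter relative to river boat = (-0.560, 0.452); river boat relative to water = (2.110, 0.000); water relative to ground = (-2.080, 0.000).
Sum = (-0.530, 0.452) m/s.
Speed = |(-0.530, 0.452)| = 0.697 m/s.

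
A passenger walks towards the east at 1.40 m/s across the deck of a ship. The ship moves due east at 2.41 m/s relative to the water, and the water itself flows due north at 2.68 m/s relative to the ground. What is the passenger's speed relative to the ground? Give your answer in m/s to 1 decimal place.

In east/north components (m/s): passenger relative to ship = (1.400, 0.000); ship relative to water = (2.410, 0.000); water relative to ground = (0.000, 2.680).
Sum = (3.810, 2.680) m/s.
Speed = |(3.810, 2.680)| = 4.658 m/s.

4.7 m/s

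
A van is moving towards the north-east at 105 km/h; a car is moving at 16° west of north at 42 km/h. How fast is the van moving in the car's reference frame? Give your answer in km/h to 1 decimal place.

92.3 km/h

Taking east as x and north as y: van velocity = (74.246, 74.246) km/h; car velocity = (-11.577, 40.373) km/h.
Velocity of van relative to car = (74.246, 74.246) − (-11.577, 40.373) = (85.823, 33.873) km/h.
Magnitude = |(85.823, 33.873)| = 92.266 km/h.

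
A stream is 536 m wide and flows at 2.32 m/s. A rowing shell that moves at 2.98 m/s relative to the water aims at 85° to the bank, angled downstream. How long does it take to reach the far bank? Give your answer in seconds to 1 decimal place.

The component of the rowing shell's velocity perpendicular to the bank is 2.98 × sin 85° = 2.969 m/s.
The flow acts along the bank and has no component across it.
Time = 536 / 2.969 = 180.553 s.

180.6 s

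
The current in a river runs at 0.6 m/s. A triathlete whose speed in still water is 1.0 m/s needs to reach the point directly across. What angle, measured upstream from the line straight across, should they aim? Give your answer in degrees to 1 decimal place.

36.9°

To cancel the current, the upstream component of the triathlete's velocity must equal the flow: 1.0 sin θ = 0.6.
sin θ = 0.6 / 1.0 = 0.6000.
θ = arcsin(0.6000) = 36.870°.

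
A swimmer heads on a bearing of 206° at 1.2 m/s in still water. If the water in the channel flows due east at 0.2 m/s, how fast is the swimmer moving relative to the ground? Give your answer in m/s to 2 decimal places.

1.13 m/s

Taking east as x and north as y: velocity relative to the water = (-0.526, -1.079) m/s; the water relative to ground = (0.200, 0.000) m/s.
Velocity relative to ground = (-0.526, -1.079) + (0.200, 0.000) = (-0.326, -1.079) m/s.
Speed = |(-0.326, -1.079)| = 1.127 m/s.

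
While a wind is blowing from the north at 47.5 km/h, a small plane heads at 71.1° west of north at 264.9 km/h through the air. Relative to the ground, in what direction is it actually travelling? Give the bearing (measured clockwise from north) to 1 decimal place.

278.7°

Taking east as x and north as y: velocity relative to the air = (-250.618, 85.806) km/h; the air relative to ground = (0.000, -47.500) km/h.
Velocity relative to ground = (-250.618, 85.806) + (0.000, -47.500) = (-250.618, 38.306) km/h.
Bearing = atan2(-250.62, 38.31) = 278.69° clockwise from north.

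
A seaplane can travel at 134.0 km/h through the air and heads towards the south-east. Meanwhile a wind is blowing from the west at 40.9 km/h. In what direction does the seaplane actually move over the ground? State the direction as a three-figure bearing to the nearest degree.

125°

Taking east as x and north as y: velocity relative to the air = (94.752, -94.752) km/h; the air relative to ground = (40.900, 0.000) km/h.
Velocity relative to ground = (94.752, -94.752) + (40.900, 0.000) = (135.652, -94.752) km/h.
Bearing = atan2(135.65, -94.75) = 124.93° clockwise from north.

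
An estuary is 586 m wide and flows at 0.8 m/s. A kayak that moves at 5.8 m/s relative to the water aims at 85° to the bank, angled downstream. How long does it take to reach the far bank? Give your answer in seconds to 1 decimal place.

101.4 s

The component of the kayak's velocity perpendicular to the bank is 5.8 × sin 85° = 5.778 m/s.
The current is parallel to the bank, so it does not affect the crossing time.
Time = 586 / 5.778 = 101.420 s.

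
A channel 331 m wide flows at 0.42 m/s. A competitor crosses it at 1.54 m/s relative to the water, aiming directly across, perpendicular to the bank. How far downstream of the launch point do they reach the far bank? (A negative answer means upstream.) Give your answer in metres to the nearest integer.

Perpendicular speed = 1.540 m/s; crossing time = 331 / 1.540 = 214.935 s.
Net downstream speed = 0.420 m/s.
Drift = 0.420 × 214.935 = 90.273 m (downstream).

90 m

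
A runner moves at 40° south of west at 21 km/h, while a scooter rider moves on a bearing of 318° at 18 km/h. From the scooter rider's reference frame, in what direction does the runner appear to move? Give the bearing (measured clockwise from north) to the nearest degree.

Taking east as x and north as y: runner velocity = (-16.087, -13.499) km/h; scooter rider velocity = (-12.044, 13.377) km/h.
Velocity of runner relative to scooter rider = (-16.087, -13.499) − (-12.044, 13.377) = (-4.043, -26.875) km/h.
Bearing = atan2(-4.04, -26.88) = 188.55° clockwise from north.

189°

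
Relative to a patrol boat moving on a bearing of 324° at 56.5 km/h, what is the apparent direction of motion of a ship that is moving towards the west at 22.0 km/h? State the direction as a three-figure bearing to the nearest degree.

166°

Taking east as x and north as y: ship velocity = (-22.000, 0.000) km/h; patrol boat velocity = (-33.210, 45.709) km/h.
Velocity of ship relative to patrol boat = (-22.000, 0.000) − (-33.210, 45.709) = (11.210, -45.709) km/h.
Bearing = atan2(11.21, -45.71) = 166.22° clockwise from north.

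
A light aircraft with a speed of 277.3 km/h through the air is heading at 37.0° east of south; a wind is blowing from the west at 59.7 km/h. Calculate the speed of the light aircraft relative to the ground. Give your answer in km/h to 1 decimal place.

316.8 km/h

Taking east as x and north as y: velocity relative to the air = (166.883, -221.462) km/h; the air relative to ground = (59.700, 0.000) km/h.
Velocity relative to ground = (166.883, -221.462) + (59.700, 0.000) = (226.583, -221.462) km/h.
Speed = |(226.583, -221.462)| = 316.836 km/h.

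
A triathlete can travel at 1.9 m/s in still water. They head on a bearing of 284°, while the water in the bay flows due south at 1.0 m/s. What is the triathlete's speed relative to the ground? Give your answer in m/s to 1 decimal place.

1.9 m/s

Taking east as x and north as y: velocity relative to the water = (-1.844, 0.460) m/s; the water relative to ground = (0.000, -1.000) m/s.
Velocity relative to ground = (-1.844, 0.460) + (0.000, -1.000) = (-1.844, -0.540) m/s.
Speed = |(-1.844, -0.540)| = 1.921 m/s.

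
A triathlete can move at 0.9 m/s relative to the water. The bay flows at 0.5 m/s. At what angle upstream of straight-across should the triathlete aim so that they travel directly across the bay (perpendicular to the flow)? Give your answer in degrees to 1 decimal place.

To cancel the current, the upstream component of the triathlete's velocity must equal the flow: 0.9 sin θ = 0.5.
sin θ = 0.5 / 0.9 = 0.5556.
θ = arcsin(0.5556) = 33.749°.

33.7°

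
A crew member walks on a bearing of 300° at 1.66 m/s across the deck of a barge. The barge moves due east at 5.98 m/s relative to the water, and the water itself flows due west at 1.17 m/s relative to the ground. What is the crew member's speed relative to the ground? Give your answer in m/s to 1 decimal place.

In east/north components (m/s): crew member relative to barge = (-1.438, 0.830); barge relative to water = (5.980, 0.000); water relative to ground = (-1.170, 0.000).
Sum = (3.372, 0.830) m/s.
Speed = |(3.372, 0.830)| = 3.473 m/s.

3.5 m/s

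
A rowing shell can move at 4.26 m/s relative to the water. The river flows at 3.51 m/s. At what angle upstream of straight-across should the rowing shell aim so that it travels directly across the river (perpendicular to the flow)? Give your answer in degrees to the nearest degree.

55°

To cancel the current, the upstream component of the rowing shell's velocity must equal the flow: 4.26 sin θ = 3.51.
sin θ = 3.51 / 4.26 = 0.8239.
θ = arcsin(0.8239) = 55.482°.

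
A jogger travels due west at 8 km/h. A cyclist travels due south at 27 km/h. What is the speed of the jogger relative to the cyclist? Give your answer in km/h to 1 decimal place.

Taking east as x and north as y: jogger velocity = (-8.000, 0.000) km/h; cyclist velocity = (0.000, -27.000) km/h.
Velocity of jogger relative to cyclist = (-8.000, 0.000) − (0.000, -27.000) = (-8.000, 27.000) km/h.
Magnitude = |(-8.000, 27.000)| = 28.160 km/h.

28.2 km/h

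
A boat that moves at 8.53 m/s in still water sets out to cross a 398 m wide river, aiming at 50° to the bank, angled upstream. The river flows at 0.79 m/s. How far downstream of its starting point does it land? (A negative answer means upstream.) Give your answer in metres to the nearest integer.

Perpendicular speed = 6.534 m/s; crossing time = 398 / 6.534 = 60.909 s.
Net downstream speed = -4.693 m/s.
Drift = -4.693 × 60.909 = -285.844 m (upstream).

-286 m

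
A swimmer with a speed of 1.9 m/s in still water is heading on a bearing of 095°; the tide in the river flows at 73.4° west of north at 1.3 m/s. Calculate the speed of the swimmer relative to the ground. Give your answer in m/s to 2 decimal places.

Taking east as x and north as y: velocity relative to the water = (1.893, -0.166) m/s; the water relative to ground = (-1.246, 0.371) m/s.
Velocity relative to ground = (1.893, -0.166) + (-1.246, 0.371) = (0.647, 0.206) m/s.
Speed = |(0.647, 0.206)| = 0.679 m/s.

0.68 m/s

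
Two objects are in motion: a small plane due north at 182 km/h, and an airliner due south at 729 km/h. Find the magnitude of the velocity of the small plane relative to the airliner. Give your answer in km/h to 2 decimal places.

Taking east as x and north as y: small plane velocity = (0.000, 182.000) km/h; airliner velocity = (0.000, -729.000) km/h.
Velocity of small plane relative to airliner = (0.000, 182.000) − (0.000, -729.000) = (0.000, 911.000) km/h.
Magnitude = |(0.000, 911.000)| = 911.000 km/h.

911.00 km/h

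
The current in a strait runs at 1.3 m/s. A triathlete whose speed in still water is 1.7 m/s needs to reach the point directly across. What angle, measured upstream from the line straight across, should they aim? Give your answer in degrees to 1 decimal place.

To cancel the current, the upstream component of the triathlete's velocity must equal the flow: 1.7 sin θ = 1.3.
sin θ = 1.3 / 1.7 = 0.7647.
θ = arcsin(0.7647) = 49.881°.

49.9°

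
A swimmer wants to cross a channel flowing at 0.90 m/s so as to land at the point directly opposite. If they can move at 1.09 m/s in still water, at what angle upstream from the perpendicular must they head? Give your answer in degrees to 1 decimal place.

To cancel the current, the upstream component of the swimmer's velocity must equal the flow: 1.09 sin θ = 0.90.
sin θ = 0.90 / 1.09 = 0.8257.
θ = arcsin(0.8257) = 55.658°.

55.7°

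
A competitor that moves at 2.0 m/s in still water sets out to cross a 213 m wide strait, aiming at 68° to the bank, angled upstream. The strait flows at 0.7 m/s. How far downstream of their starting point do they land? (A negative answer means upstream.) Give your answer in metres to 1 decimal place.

-5.7 m

Perpendicular speed = 1.854 m/s; crossing time = 213 / 1.854 = 114.864 s.
Net downstream speed = -0.049 m/s.
Drift = -0.049 × 114.864 = -5.653 m (upstream).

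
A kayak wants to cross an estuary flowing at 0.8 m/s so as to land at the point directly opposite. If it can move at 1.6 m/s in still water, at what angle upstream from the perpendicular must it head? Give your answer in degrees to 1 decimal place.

30.0°

To cancel the current, the upstream component of the kayak's velocity must equal the flow: 1.6 sin θ = 0.8.
sin θ = 0.8 / 1.6 = 0.5000.
θ = arcsin(0.5000) = 30.000°.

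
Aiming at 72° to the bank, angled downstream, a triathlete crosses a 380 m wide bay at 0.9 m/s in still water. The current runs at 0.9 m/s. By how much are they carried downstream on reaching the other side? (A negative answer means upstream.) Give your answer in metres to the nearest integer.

Perpendicular speed = 0.856 m/s; crossing time = 380 / 0.856 = 443.951 s.
Net downstream speed = 1.178 m/s.
Drift = 1.178 × 443.951 = 523.025 m (downstream).

523 m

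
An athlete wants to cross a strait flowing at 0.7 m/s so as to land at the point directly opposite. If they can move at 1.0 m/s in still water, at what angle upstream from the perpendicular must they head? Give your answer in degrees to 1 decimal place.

44.4°

To cancel the current, the upstream component of the athlete's velocity must equal the flow: 1.0 sin θ = 0.7.
sin θ = 0.7 / 1.0 = 0.7000.
θ = arcsin(0.7000) = 44.427°.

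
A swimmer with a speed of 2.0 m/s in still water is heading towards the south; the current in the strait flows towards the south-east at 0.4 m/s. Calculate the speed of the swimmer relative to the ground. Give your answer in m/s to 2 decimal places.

2.30 m/s

Taking east as x and north as y: velocity relative to the water = (0.000, -2.000) m/s; the water relative to ground = (0.283, -0.283) m/s.
Velocity relative to ground = (0.000, -2.000) + (0.283, -0.283) = (0.283, -2.283) m/s.
Speed = |(0.283, -2.283)| = 2.300 m/s.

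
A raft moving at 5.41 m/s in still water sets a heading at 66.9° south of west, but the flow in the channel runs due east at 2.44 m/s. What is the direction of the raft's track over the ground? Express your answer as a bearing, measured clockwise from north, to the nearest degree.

176°

Taking east as x and north as y: velocity relative to the water = (-2.123, -4.976) m/s; the water relative to ground = (2.440, 0.000) m/s.
Velocity relative to ground = (-2.123, -4.976) + (2.440, 0.000) = (0.317, -4.976) m/s.
Bearing = atan2(0.32, -4.98) = 176.35° clockwise from north.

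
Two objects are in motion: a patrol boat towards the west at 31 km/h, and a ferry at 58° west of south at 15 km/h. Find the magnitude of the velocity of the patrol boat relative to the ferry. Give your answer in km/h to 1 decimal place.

Taking east as x and north as y: patrol boat velocity = (-31.000, 0.000) km/h; ferry velocity = (-12.721, -7.949) km/h.
Velocity of patrol boat relative to ferry = (-31.000, 0.000) − (-12.721, -7.949) = (-18.279, 7.949) km/h.
Magnitude = |(-18.279, 7.949)| = 19.933 km/h.

19.9 km/h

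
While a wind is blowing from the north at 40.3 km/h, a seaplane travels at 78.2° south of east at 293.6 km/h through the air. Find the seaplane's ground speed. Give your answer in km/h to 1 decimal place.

333.2 km/h

Taking east as x and north as y: velocity relative to the air = (60.040, -287.395) km/h; the air relative to ground = (0.000, -40.300) km/h.
Velocity relative to ground = (60.040, -287.395) + (0.000, -40.300) = (60.040, -327.695) km/h.
Speed = |(60.040, -327.695)| = 333.150 km/h.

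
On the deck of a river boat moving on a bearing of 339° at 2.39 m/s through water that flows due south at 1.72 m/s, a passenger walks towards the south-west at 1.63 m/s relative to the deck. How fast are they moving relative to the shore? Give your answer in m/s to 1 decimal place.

In east/north components (m/s): passenger relative to river boat = (-1.153, -1.153); river boat relative to water = (-0.856, 2.231); water relative to ground = (0.000, -1.720).
Sum = (-2.009, -0.641) m/s.
Speed = |(-2.009, -0.641)| = 2.109 m/s.

2.1 m/s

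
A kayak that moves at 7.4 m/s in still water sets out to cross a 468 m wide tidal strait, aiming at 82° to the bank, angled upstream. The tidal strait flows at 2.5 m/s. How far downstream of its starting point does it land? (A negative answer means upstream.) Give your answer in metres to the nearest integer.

94 m

Perpendicular speed = 7.328 m/s; crossing time = 468 / 7.328 = 63.865 s.
Net downstream speed = 1.470 m/s.
Drift = 1.470 × 63.865 = 93.889 m (downstream).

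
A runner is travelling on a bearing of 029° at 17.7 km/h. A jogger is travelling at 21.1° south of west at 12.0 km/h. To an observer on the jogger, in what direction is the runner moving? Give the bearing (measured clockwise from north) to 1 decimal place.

Taking east as x and north as y: runner velocity = (8.581, 15.481) km/h; jogger velocity = (-11.195, -4.320) km/h.
Velocity of runner relative to jogger = (8.581, 15.481) − (-11.195, -4.320) = (19.777, 19.801) km/h.
Bearing = atan2(19.78, 19.80) = 44.97° clockwise from north.

045.0°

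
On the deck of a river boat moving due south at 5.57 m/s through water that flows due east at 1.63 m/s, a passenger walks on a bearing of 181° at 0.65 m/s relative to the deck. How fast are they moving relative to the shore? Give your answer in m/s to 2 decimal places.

6.43 m/s

In east/north components (m/s): passenger relative to river boat = (-0.011, -0.650); river boat relative to water = (0.000, -5.570); water relative to ground = (1.630, 0.000).
Sum = (1.619, -6.220) m/s.
Speed = |(1.619, -6.220)| = 6.427 m/s.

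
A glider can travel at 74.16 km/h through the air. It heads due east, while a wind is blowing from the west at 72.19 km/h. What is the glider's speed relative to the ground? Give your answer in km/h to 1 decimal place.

146.4 km/h

Taking east as x and north as y: velocity relative to the air = (74.160, 0.000) km/h; the air relative to ground = (72.190, 0.000) km/h.
Velocity relative to ground = (74.160, 0.000) + (72.190, 0.000) = (146.350, 0.000) km/h.
Speed = |(146.350, 0.000)| = 146.350 km/h.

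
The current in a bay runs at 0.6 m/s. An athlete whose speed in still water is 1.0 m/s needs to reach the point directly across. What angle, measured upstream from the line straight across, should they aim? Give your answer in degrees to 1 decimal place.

36.9°

To cancel the current, the upstream component of the athlete's velocity must equal the flow: 1.0 sin θ = 0.6.
sin θ = 0.6 / 1.0 = 0.6000.
θ = arcsin(0.6000) = 36.870°.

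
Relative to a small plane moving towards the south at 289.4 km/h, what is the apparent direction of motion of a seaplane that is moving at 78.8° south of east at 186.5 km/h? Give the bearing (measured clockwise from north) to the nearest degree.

Taking east as x and north as y: seaplane velocity = (36.225, -182.948) km/h; small plane velocity = (0.000, -289.400) km/h.
Velocity of seaplane relative to small plane = (36.225, -182.948) − (0.000, -289.400) = (36.225, 106.452) km/h.
Bearing = atan2(36.22, 106.45) = 18.79° clockwise from north.

019°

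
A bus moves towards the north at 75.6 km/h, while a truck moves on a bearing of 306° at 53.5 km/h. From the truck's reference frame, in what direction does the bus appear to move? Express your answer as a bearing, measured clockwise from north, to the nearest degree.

044°

Taking east as x and north as y: bus velocity = (0.000, 75.600) km/h; truck velocity = (-43.282, 31.447) km/h.
Velocity of bus relative to truck = (0.000, 75.600) − (-43.282, 31.447) = (43.282, 44.153) km/h.
Bearing = atan2(43.28, 44.15) = 44.43° clockwise from north.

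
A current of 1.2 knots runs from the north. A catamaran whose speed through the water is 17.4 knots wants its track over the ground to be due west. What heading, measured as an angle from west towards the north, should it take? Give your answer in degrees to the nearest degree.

The current pushes perpendicular to the desired track; the heading must have a component into the current equal to 1.2 knots: 17.4 sin θ = 1.2.
sin θ = 0.0690, so θ = 3.955°.

4°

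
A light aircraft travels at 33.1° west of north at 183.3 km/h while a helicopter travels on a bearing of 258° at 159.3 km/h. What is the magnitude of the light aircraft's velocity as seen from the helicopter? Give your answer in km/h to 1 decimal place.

194.8 km/h

Taking east as x and north as y: light aircraft velocity = (-100.100, 153.554) km/h; helicopter velocity = (-155.819, -33.120) km/h.
Velocity of light aircraft relative to helicopter = (-100.100, 153.554) − (-155.819, -33.120) = (55.718, 186.674) km/h.
Magnitude = |(55.718, 186.674)| = 194.812 km/h.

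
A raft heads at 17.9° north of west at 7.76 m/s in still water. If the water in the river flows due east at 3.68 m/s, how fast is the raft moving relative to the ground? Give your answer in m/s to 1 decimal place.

4.4 m/s

Taking east as x and north as y: velocity relative to the water = (-7.384, 2.385) m/s; the water relative to ground = (3.680, 0.000) m/s.
Velocity relative to ground = (-7.384, 2.385) + (3.680, 0.000) = (-3.704, 2.385) m/s.
Speed = |(-3.704, 2.385)| = 4.406 m/s.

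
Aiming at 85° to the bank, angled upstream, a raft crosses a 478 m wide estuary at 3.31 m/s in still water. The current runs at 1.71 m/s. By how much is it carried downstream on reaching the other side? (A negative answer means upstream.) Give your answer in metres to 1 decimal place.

Perpendicular speed = 3.297 m/s; crossing time = 478 / 3.297 = 144.963 s.
Net downstream speed = 1.422 m/s.
Drift = 1.422 × 144.963 = 206.066 m (downstream).

206.1 m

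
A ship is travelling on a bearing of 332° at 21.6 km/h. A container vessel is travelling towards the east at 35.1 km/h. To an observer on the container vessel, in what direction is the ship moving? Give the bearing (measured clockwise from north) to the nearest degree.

293°

Taking east as x and north as y: ship velocity = (-10.141, 19.072) km/h; container vessel velocity = (35.100, 0.000) km/h.
Velocity of ship relative to container vessel = (-10.141, 19.072) − (35.100, 0.000) = (-45.241, 19.072) km/h.
Bearing = atan2(-45.24, 19.07) = 292.86° clockwise from north.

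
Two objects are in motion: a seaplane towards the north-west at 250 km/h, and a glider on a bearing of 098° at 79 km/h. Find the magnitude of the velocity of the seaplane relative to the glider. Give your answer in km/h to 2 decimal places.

Taking east as x and north as y: seaplane velocity = (-176.777, 176.777) km/h; glider velocity = (78.231, -10.995) km/h.
Velocity of seaplane relative to glider = (-176.777, 176.777) − (78.231, -10.995) = (-255.008, 187.771) km/h.
Magnitude = |(-255.008, 187.771)| = 316.681 km/h.

316.68 km/h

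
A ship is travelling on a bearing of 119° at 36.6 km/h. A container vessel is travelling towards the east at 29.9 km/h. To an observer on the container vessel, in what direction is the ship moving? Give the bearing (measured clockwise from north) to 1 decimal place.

173.2°

Taking east as x and north as y: ship velocity = (32.011, -17.744) km/h; container vessel velocity = (29.900, 0.000) km/h.
Velocity of ship relative to container vessel = (32.011, -17.744) − (29.900, 0.000) = (2.111, -17.744) km/h.
Bearing = atan2(2.11, -17.74) = 173.22° clockwise from north.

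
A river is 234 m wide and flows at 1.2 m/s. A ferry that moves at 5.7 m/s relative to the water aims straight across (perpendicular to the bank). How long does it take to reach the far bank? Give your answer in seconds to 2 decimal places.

41.05 s

The component of the ferry's velocity perpendicular to the bank is 5.7 m/s.
The flow acts along the bank and has no component across it.
Time = 234 / 5.700 = 41.053 s.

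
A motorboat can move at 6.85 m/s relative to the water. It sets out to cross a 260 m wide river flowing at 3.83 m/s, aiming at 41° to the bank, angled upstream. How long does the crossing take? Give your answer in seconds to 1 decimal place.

The component of the motorboat's velocity perpendicular to the bank is 6.85 × sin 41° = 4.494 m/s.
The flow acts along the bank and has no component across it.
Time = 260 / 4.494 = 57.855 s.

57.9 s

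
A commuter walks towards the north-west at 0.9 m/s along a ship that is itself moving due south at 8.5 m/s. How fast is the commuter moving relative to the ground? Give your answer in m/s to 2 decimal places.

7.89 m/s

Taking east as x and north as y: ship velocity = (0.000, -8.500) m/s; commuter velocity relative to ship = (-0.636, 0.636) m/s.
Velocity relative to ground = (0.000, -8.500) + (-0.636, 0.636) = (-0.636, -7.864) m/s.
Speed = |(-0.636, -7.864)| = 7.889 m/s.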